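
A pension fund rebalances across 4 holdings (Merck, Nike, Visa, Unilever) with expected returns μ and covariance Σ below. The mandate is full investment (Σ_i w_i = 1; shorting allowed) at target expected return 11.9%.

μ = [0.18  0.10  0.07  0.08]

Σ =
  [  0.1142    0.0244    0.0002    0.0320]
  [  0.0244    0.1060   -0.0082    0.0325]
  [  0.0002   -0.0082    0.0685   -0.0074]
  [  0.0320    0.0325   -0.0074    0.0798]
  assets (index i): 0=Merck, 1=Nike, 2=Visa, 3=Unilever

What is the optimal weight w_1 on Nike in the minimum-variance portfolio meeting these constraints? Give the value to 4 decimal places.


0.1827

u=Σ⁻¹μ = [1.3541  0.6238  1.1261  0.3099]
v=Σ⁻¹𝟙 = [4.6406  6.7386  16.4123  9.4479]
a=μᵀu=0.409735  b=𝟙ᵀu=3.413873  c=𝟙ᵀv=37.239494  D=ac−b²=3.603781
λ₁=(c·0.119−b)/D = (37.239494·0.119−3.413873)/3.603781 = 0.282378
λ₂=(a−b·0.119)/D = (0.409735−3.413873·0.119)/3.603781 = 0.000967
w* = 0.282378·u + 0.000967·v:
  w_0 = 0.282378·1.3541 + 0.000967·4.6406 = 0.3869  (Merck)
  w_1 = 0.282378·0.6238 + 0.000967·6.7386 = 0.1827  (Nike)
  w_2 = 0.282378·1.1261 + 0.000967·16.4123 = 0.3338  (Visa)
  w_3 = 0.282378·0.3099 + 0.000967·9.4479 = 0.0966  (Unilever)
Σw_i=1.0000  μᵀw=0.1190
σ²=wᵀΣw=λ₁·μ_p+λ₂ = 0.282378·0.119 + 0.000967 = 0.034570 ≈ 0.0346


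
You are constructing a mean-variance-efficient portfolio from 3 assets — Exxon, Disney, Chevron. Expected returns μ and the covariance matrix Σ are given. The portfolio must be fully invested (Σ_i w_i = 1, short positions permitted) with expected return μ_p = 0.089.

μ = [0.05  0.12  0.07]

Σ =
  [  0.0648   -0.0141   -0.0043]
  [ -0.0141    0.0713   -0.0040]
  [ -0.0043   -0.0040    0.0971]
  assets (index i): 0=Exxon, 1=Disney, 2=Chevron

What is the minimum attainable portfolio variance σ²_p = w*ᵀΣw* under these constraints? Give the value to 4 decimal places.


x=Σ⁻¹μ = [1.2594  1.9802  0.8583]
y=Σ⁻¹𝟙 = [20.2976  18.7106  11.9683]
a=μᵀx=0.360679  b=𝟙ᵀx=4.097939  c=𝟙ᵀy=50.976542  D=ac−b²=1.593062
λ₁=(c·0.089−b)/D = (50.976542·0.089−4.097939)/1.593062 = 0.275553
λ₂=(a−b·0.089)/D = (0.360679−4.097939·0.089)/1.593062 = -0.002535
w* = 0.275553·x + -0.002535·y:
  w_0 = 0.275553·1.2594 + -0.002535·20.2976 = 0.2956  (Exxon)
  w_1 = 0.275553·1.9802 + -0.002535·18.7106 = 0.4982  (Disney)
  w_2 = 0.275553·0.8583 + -0.002535·11.9683 = 0.2062  (Chevron)
Σw_i=1.0000  μᵀw=0.0890
σ²=wᵀΣw=λ₁·μ_p+λ₂ = 0.275553·0.089 + -0.002535 = 0.021990 ≈ 0.0220

0.0220


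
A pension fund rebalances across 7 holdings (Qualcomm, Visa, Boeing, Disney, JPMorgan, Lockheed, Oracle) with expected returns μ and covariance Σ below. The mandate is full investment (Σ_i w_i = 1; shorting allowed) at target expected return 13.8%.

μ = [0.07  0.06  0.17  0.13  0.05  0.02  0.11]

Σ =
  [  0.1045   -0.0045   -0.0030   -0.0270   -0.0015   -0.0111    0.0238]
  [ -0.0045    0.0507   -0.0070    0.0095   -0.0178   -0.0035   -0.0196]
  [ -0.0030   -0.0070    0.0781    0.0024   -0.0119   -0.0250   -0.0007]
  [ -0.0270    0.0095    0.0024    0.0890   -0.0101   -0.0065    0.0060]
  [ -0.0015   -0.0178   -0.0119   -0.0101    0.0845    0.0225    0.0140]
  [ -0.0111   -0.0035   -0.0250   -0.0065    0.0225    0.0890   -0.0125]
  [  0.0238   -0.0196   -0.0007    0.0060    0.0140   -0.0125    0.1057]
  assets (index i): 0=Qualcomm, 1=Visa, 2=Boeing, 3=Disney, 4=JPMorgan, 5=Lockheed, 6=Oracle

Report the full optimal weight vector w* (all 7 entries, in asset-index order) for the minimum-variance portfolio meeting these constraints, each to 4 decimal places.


0.0687  0.0455  0.4812  0.2566  0.0248  -0.0057  0.1289

u=Σ⁻¹μ = [1.1756  2.3356  2.9816  1.6402  1.1934  1.2773  1.1287]
v=Σ⁻¹𝟙 = [15.0674  33.8364  25.0535  14.1276  17.2204  19.8145  11.7688]
a=μᵀu=1.151904  b=𝟙ᵀu=11.732450  c=𝟙ᵀv=136.888553  D=ac−b²=20.032101
λ₁=(c·0.138−b)/D = (136.888553·0.138−11.732450)/20.032101 = 0.357335
λ₂=(a−b·0.138)/D = (1.151904−11.732450·0.138)/20.032101 = -0.023321
w* = 0.357335·u + -0.023321·v:
  w_0 = 0.357335·1.1756 + -0.023321·15.0674 = 0.0687  (Qualcomm)
  w_1 = 0.357335·2.3356 + -0.023321·33.8364 = 0.0455  (Visa)
  w_2 = 0.357335·2.9816 + -0.023321·25.0535 = 0.4812  (Boeing)
  w_3 = 0.357335·1.6402 + -0.023321·14.1276 = 0.2566  (Disney)
  w_4 = 0.357335·1.1934 + -0.023321·17.2204 = 0.0248  (JPMorgan)
  w_5 = 0.357335·1.2773 + -0.023321·19.8145 = -0.0057  (Lockheed)
  w_6 = 0.357335·1.1287 + -0.023321·11.7688 = 0.1289  (Oracle)
Σw_i=1.0000  μᵀw=0.1380
σ²=wᵀΣw=λ₁·μ_p+λ₂ = 0.357335·0.138 + -0.023321 = 0.025991 ≈ 0.0260


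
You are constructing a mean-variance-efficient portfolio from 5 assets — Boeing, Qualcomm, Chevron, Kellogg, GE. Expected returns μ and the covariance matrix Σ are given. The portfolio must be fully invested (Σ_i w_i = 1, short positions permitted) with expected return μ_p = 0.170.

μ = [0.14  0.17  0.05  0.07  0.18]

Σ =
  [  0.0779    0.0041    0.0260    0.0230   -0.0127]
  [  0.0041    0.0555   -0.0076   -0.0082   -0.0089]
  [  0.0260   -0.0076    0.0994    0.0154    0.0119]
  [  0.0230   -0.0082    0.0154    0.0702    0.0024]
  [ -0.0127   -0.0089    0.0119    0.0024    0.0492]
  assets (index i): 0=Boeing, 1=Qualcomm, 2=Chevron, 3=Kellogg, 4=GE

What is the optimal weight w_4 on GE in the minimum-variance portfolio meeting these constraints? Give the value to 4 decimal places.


0.4573

g=Σ⁻¹μ = [2.4397  3.7051  -0.5475  0.5776  5.0628]
h=Σ⁻¹𝟙 = [11.0219  23.6308  4.0854  11.6128  25.8903]
a=μᵀg=1.895783  b=𝟙ᵀg=11.237725  c=𝟙ᵀh=76.241225  D=ac−b²=18.250316
λ₁=(c·0.170−b)/D = (76.241225·0.170−11.237725)/18.250316 = 0.094425
λ₂=(a−b·0.170)/D = (1.895783−11.237725·0.170)/18.250316 = -0.000802
w* = 0.094425·g + -0.000802·h:
  w_0 = 0.094425·2.4397 + -0.000802·11.0219 = 0.2215  (Boeing)
  w_1 = 0.094425·3.7051 + -0.000802·23.6308 = 0.3309  (Qualcomm)
  w_2 = 0.094425·-0.5475 + -0.000802·4.0854 = -0.0550  (Chevron)
  w_3 = 0.094425·0.5776 + -0.000802·11.6128 = 0.0452  (Kellogg)
  w_4 = 0.094425·5.0628 + -0.000802·25.8903 = 0.4573  (GE)
Σw_i=1.0000  μᵀw=0.1700
σ²=wᵀΣw=λ₁·μ_p+λ₂ = 0.094425·0.170 + -0.000802 = 0.015251 ≈ 0.0153


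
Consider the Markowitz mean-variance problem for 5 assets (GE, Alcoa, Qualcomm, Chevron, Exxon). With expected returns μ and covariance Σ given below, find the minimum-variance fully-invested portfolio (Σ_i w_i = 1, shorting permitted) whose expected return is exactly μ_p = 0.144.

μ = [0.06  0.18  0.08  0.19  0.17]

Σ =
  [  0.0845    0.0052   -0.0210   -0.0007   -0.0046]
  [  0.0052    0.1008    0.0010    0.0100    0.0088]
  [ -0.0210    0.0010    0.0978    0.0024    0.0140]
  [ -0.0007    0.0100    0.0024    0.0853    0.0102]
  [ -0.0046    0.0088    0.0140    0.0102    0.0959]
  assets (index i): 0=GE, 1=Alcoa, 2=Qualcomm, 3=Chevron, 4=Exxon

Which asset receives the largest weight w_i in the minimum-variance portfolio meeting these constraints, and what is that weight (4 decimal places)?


x=Σ⁻¹μ = [0.9001  1.4251  0.7537  1.8821  1.3749]
y=Σ⁻¹𝟙 = [14.8602  7.4004  12.0029  9.7222  7.6749]
a=μᵀx=0.962148  b=𝟙ᵀx=6.335883  c=𝟙ᵀy=51.660690  D=ac−b²=9.561835
λ₁=(c·0.144−b)/D = (51.660690·0.144−6.335883)/9.561835 = 0.115381
λ₂=(a−b·0.144)/D = (0.962148−6.335883·0.144)/9.561835 = 0.005206
w* = 0.115381·x + 0.005206·y:
  w_0 = 0.115381·0.9001 + 0.005206·14.8602 = 0.1812  (GE)
  w_1 = 0.115381·1.4251 + 0.005206·7.4004 = 0.2030  (Alcoa)
  w_2 = 0.115381·0.7537 + 0.005206·12.0029 = 0.1495  (Qualcomm)
  w_3 = 0.115381·1.8821 + 0.005206·9.7222 = 0.2678  (Chevron)
  w_4 = 0.115381·1.3749 + 0.005206·7.6749 = 0.1986  (Exxon)
Σw_i=1.0000  μᵀw=0.1440
σ²=wᵀΣw=λ₁·μ_p+λ₂ = 0.115381·0.144 + 0.005206 = 0.021821 ≈ 0.0218

Chevron (0.2678)


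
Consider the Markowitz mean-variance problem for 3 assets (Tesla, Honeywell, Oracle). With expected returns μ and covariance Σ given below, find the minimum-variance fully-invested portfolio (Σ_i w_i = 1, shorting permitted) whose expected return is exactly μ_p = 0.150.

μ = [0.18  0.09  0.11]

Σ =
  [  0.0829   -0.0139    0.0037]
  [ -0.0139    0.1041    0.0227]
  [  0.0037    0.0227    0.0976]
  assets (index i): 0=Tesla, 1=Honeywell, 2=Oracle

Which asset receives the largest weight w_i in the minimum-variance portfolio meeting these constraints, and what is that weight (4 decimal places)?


Tesla (0.6287)

x=Σ⁻¹μ = [2.3022  0.9957  0.8082]
y=Σ⁻¹𝟙 = [13.3662  9.7623  7.4687]
a=μᵀx=0.592907  b=𝟙ᵀx=4.106081  c=𝟙ᵀy=30.597173  D=ac−b²=1.281369
λ₁=(c·0.150−b)/D = (30.597173·0.150−4.106081)/1.281369 = 0.377327
λ₂=(a−b·0.150)/D = (0.592907−4.106081·0.150)/1.281369 = -0.017954
w* = 0.377327·x + -0.017954·y:
  w_0 = 0.377327·2.3022 + -0.017954·13.3662 = 0.6287  (Tesla)
  w_1 = 0.377327·0.9957 + -0.017954·9.7623 = 0.2004  (Honeywell)
  w_2 = 0.377327·0.8082 + -0.017954·7.4687 = 0.1709  (Oracle)
Σw_i=1.0000  μᵀw=0.1500
σ²=wᵀΣw=λ₁·μ_p+λ₂ = 0.377327·0.150 + -0.017954 = 0.038645 ≈ 0.0386


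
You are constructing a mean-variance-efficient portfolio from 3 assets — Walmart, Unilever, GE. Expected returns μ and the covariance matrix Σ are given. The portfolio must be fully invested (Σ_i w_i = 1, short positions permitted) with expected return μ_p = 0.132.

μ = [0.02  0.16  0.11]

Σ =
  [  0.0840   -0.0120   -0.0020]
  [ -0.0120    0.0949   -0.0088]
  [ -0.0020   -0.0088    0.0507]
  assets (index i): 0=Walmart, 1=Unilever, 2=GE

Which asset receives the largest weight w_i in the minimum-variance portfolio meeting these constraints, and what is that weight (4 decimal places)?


x=Σ⁻¹μ = [0.5836  1.9952  2.5390]
y=Σ⁻¹𝟙 = [14.5177  14.4884  22.8113]
a=μᵀx=0.610191  b=𝟙ᵀx=5.117745  c=𝟙ᵀy=51.817399  D=ac−b²=5.427178
λ₁=(c·0.132−b)/D = (51.817399·0.132−5.117745)/5.427178 = 0.317320
λ₂=(a−b·0.132)/D = (0.610191−5.117745·0.132)/5.427178 = -0.012042
w* = 0.317320·x + -0.012042·y:
  w_0 = 0.317320·0.5836 + -0.012042·14.5177 = 0.0104  (Walmart)
  w_1 = 0.317320·1.9952 + -0.012042·14.4884 = 0.4587  (Unilever)
  w_2 = 0.317320·2.5390 + -0.012042·22.8113 = 0.5310  (GE)
Σw_i=1.0000  μᵀw=0.1320
σ²=wᵀΣw=λ₁·μ_p+λ₂ = 0.317320·0.132 + -0.012042 = 0.029845 ≈ 0.0298

GE (0.5310)


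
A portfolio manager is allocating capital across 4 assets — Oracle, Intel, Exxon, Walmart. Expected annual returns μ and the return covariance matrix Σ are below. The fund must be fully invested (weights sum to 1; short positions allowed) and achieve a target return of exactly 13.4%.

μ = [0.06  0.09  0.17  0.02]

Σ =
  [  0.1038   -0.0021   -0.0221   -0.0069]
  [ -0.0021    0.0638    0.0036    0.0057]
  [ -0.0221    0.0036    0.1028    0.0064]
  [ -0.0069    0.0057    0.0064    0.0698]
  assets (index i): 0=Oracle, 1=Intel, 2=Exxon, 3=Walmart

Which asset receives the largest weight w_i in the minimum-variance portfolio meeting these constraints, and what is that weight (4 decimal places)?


u=Σ⁻¹μ = [0.9987  1.3313  1.8149  0.1101]
v=Σ⁻¹𝟙 = [13.2070  14.2745  11.2304  13.4368]
a=μᵀu=0.490477  b=𝟙ᵀu=4.255038  c=𝟙ᵀv=52.148748  D=ac−b²=7.472397
λ₁=(c·0.134−b)/D = (52.148748·0.134−4.255038)/7.472397 = 0.365732
λ₂=(a−b·0.134)/D = (0.490477−4.255038·0.134)/7.472397 = -0.010666
w* = 0.365732·u + -0.010666·v:
  w_0 = 0.365732·0.9987 + -0.010666·13.2070 = 0.2244  (Oracle)
  w_1 = 0.365732·1.3313 + -0.010666·14.2745 = 0.3346  (Intel)
  w_2 = 0.365732·1.8149 + -0.010666·11.2304 = 0.5440  (Exxon)
  w_3 = 0.365732·0.1101 + -0.010666·13.4368 = -0.1030  (Walmart)
Σw_i=1.0000  μᵀw=0.1340
σ²=wᵀΣw=λ₁·μ_p+λ₂ = 0.365732·0.134 + -0.010666 = 0.038342 ≈ 0.0383

Exxon (0.5440)


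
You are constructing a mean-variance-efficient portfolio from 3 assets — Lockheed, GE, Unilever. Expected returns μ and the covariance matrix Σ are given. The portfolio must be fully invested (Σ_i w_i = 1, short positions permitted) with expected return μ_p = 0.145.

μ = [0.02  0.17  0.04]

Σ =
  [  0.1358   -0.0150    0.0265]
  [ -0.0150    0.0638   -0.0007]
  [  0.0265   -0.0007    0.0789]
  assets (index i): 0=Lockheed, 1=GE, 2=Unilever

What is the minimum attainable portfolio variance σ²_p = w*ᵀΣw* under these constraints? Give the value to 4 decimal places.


0.0429

g=Σ⁻¹μ = [0.3725  2.7566  0.4063]
h=Σ⁻¹𝟙 = [7.2693  17.4970  10.3880]
a=μᵀg=0.492326  b=𝟙ᵀg=3.535403  c=𝟙ᵀh=35.154341  D=ac−b²=4.808305
λ₁=(c·0.145−b)/D = (35.154341·0.145−3.535403)/4.808305 = 0.324850
λ₂=(a−b·0.145)/D = (0.492326−3.535403·0.145)/4.808305 = -0.004224
w* = 0.324850·g + -0.004224·h:
  w_0 = 0.324850·0.3725 + -0.004224·7.2693 = 0.0903  (Lockheed)
  w_1 = 0.324850·2.7566 + -0.004224·17.4970 = 0.8216  (GE)
  w_2 = 0.324850·0.4063 + -0.004224·10.3880 = 0.0881  (Unilever)
Σw_i=1.0000  μᵀw=0.1450
σ²=wᵀΣw=λ₁·μ_p+λ₂ = 0.324850·0.145 + -0.004224 = 0.042880 ≈ 0.0429


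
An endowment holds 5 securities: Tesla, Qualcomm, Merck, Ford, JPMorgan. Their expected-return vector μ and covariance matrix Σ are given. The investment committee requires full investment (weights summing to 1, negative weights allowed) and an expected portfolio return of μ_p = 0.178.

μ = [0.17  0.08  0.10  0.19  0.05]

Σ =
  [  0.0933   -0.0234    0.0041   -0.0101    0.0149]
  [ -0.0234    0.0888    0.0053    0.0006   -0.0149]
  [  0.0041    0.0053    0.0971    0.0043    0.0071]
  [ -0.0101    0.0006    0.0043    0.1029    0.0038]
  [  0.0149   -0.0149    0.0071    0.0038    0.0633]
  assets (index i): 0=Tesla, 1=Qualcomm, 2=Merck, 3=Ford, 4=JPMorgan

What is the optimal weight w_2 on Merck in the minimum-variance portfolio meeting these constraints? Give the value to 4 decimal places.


0.0904

u=Σ⁻¹μ = [2.3274  1.5237  0.7299  2.0208  0.3975]
v=Σ⁻¹𝟙 = [13.2745  16.8102  7.2629  10.0578  15.2116]
a=μᵀu=0.994380  b=𝟙ᵀu=6.999349  c=𝟙ᵀv=62.617129  D=ac−b²=13.274347
λ₁=(c·0.178−b)/D = (62.617129·0.178−6.999349)/13.274347 = 0.312369
λ₂=(a−b·0.178)/D = (0.994380−6.999349·0.178)/13.274347 = -0.018947
w* = 0.312369·u + -0.018947·v:
  w_0 = 0.312369·2.3274 + -0.018947·13.2745 = 0.4755  (Tesla)
  w_1 = 0.312369·1.5237 + -0.018947·16.8102 = 0.1575  (Qualcomm)
  w_2 = 0.312369·0.7299 + -0.018947·7.2629 = 0.0904  (Merck)
  w_3 = 0.312369·2.0208 + -0.018947·10.0578 = 0.4407  (Ford)
  w_4 = 0.312369·0.3975 + -0.018947·15.2116 = -0.1640  (JPMorgan)
Σw_i=1.0000  μᵀw=0.1780
σ²=wᵀΣw=λ₁·μ_p+λ₂ = 0.312369·0.178 + -0.018947 = 0.036655 ≈ 0.0367


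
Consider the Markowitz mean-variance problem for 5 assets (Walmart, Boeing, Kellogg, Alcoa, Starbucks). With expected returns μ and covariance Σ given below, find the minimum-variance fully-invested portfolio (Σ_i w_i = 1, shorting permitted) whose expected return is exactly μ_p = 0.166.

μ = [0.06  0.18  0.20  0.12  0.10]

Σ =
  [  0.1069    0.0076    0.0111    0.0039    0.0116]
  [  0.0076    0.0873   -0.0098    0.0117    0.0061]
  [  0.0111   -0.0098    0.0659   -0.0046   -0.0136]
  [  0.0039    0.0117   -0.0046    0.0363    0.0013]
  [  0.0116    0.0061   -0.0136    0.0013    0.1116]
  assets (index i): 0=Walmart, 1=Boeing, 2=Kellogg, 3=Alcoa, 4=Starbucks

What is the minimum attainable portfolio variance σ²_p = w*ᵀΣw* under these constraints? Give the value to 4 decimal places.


0.0171

g=Σ⁻¹μ = [-0.2298  2.0079  3.8469  3.1263  1.2426]
h=Σ⁻¹𝟙 = [4.6199  9.0340  19.6528  26.2697  10.0755]
a=μᵀg=1.616414  b=𝟙ᵀg=9.993794  c=𝟙ᵀh=69.651938  D=ac−b²=12.710464
λ₁=(c·0.166−b)/D = (69.651938·0.166−9.993794)/12.710464 = 0.123397
λ₂=(a−b·0.166)/D = (1.616414−9.993794·0.166)/12.710464 = -0.003348
w* = 0.123397·g + -0.003348·h:
  w_0 = 0.123397·-0.2298 + -0.003348·4.6199 = -0.0438  (Walmart)
  w_1 = 0.123397·2.0079 + -0.003348·9.0340 = 0.2175  (Boeing)
  w_2 = 0.123397·3.8469 + -0.003348·19.6528 = 0.4089  (Kellogg)
  w_3 = 0.123397·3.1263 + -0.003348·26.2697 = 0.2978  (Alcoa)
  w_4 = 0.123397·1.2426 + -0.003348·10.0755 = 0.1196  (Starbucks)
Σw_i=1.0000  μᵀw=0.1660
σ²=wᵀΣw=λ₁·μ_p+λ₂ = 0.123397·0.166 + -0.003348 = 0.017136 ≈ 0.0171


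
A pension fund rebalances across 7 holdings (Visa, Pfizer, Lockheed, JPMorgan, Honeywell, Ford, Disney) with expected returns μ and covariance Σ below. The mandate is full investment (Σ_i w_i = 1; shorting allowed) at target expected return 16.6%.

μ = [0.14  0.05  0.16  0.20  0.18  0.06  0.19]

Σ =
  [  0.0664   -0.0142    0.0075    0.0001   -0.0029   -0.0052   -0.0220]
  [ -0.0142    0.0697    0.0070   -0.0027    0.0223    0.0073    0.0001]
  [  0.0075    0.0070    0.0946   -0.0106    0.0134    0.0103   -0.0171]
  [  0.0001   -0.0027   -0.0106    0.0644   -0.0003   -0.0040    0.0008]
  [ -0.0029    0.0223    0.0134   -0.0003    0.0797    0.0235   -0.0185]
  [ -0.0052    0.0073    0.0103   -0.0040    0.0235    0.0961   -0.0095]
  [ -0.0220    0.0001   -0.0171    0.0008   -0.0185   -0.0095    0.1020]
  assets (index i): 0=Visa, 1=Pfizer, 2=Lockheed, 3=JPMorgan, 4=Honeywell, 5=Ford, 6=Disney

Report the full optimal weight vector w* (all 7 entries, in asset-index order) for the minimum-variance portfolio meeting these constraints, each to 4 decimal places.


g=Σ⁻¹μ = [3.2336  0.4314  1.9871  3.4404  2.6013  0.3942  3.3744]
h=Σ⁻¹𝟙 = [24.6105  15.0291  10.6854  18.2960  9.0728  9.9027  19.3131]
a=μᵀg=2.613328  b=𝟙ᵀg=15.462544  c=𝟙ᵀh=106.909553  D=ac−b²=40.299440
λ₁=(c·0.166−b)/D = (106.909553·0.166−15.462544)/40.299440 = 0.056687
λ₂=(a−b·0.166)/D = (2.613328−15.462544·0.166)/40.299440 = 0.001155
w* = 0.056687·g + 0.001155·h:
  w_0 = 0.056687·3.2336 + 0.001155·24.6105 = 0.2117  (Visa)
  w_1 = 0.056687·0.4314 + 0.001155·15.0291 = 0.0418  (Pfizer)
  w_2 = 0.056687·1.9871 + 0.001155·10.6854 = 0.1250  (Lockheed)
  w_3 = 0.056687·3.4404 + 0.001155·18.2960 = 0.2162  (JPMorgan)
  w_4 = 0.056687·2.6013 + 0.001155·9.0728 = 0.1579  (Honeywell)
  w_5 = 0.056687·0.3942 + 0.001155·9.9027 = 0.0338  (Ford)
  w_6 = 0.056687·3.3744 + 0.001155·19.3131 = 0.2136  (Disney)
Σw_i=1.0000  μᵀw=0.1660
σ²=wᵀΣw=λ₁·μ_p+λ₂ = 0.056687·0.166 + 0.001155 = 0.010565 ≈ 0.0106

0.2117  0.0418  0.1250  0.2162  0.1579  0.0338  0.2136


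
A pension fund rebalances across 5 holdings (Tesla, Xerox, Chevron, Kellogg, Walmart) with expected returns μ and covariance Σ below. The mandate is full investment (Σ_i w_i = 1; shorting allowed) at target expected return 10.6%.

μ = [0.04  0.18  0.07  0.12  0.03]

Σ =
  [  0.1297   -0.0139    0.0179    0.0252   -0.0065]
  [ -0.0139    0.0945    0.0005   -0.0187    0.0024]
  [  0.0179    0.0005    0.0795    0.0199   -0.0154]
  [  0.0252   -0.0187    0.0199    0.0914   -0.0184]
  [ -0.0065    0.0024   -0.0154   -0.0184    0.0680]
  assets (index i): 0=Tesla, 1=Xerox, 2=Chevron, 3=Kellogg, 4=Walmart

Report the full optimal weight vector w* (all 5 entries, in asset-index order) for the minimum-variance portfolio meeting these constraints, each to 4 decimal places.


0.0559  0.3080  0.1335  0.2656  0.2370

x=Σ⁻¹μ = [0.1713  2.2587  0.5688  1.8042  0.9949]
y=Σ⁻¹𝟙 = [5.9191  13.5789  11.8170  13.7817  21.1978]
a=μᵀx=0.699590  b=𝟙ᵀx=5.797898  c=𝟙ᵀy=66.294497  D=ac−b²=12.763374
λ₁=(c·0.106−b)/D = (66.294497·0.106−5.797898)/12.763374 = 0.096316
λ₂=(a−b·0.106)/D = (0.699590−5.797898·0.106)/12.763374 = 0.006661
w* = 0.096316·x + 0.006661·y:
  w_0 = 0.096316·0.1713 + 0.006661·5.9191 = 0.0559  (Tesla)
  w_1 = 0.096316·2.2587 + 0.006661·13.5789 = 0.3080  (Xerox)
  w_2 = 0.096316·0.5688 + 0.006661·11.8170 = 0.1335  (Chevron)
  w_3 = 0.096316·1.8042 + 0.006661·13.7817 = 0.2656  (Kellogg)
  w_4 = 0.096316·0.9949 + 0.006661·21.1978 = 0.2370  (Walmart)
Σw_i=1.0000  μᵀw=0.1060
σ²=wᵀΣw=λ₁·μ_p+λ₂ = 0.096316·0.106 + 0.006661 = 0.016870 ≈ 0.0169


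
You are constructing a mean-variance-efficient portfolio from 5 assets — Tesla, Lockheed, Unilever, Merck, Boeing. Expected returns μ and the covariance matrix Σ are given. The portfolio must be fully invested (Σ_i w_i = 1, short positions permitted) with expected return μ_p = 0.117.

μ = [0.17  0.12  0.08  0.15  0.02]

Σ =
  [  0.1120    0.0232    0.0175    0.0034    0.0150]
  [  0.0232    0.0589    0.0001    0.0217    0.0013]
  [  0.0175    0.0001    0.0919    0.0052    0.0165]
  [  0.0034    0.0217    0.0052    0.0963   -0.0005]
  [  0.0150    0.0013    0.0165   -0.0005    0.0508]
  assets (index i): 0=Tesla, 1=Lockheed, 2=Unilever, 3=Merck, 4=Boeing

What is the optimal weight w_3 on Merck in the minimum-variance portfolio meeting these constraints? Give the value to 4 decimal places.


0.2397

p=Σ⁻¹μ = [1.1754  1.1242  0.6059  1.2292  -0.1668]
q=Σ⁻¹𝟙 = [2.7566  12.9098  7.0089  7.0842  16.3339]
a=μᵀp=0.564229  b=𝟙ᵀp=3.967817  c=𝟙ᵀq=46.093403  D=ac−b²=10.263653
λ₁=(c·0.117−b)/D = (46.093403·0.117−3.967817)/10.263653 = 0.138850
λ₂=(a−b·0.117)/D = (0.564229−3.967817·0.117)/10.263653 = 0.009743
w* = 0.138850·p + 0.009743·q:
  w_0 = 0.138850·1.1754 + 0.009743·2.7566 = 0.1901  (Tesla)
  w_1 = 0.138850·1.1242 + 0.009743·12.9098 = 0.2819  (Lockheed)
  w_2 = 0.138850·0.6059 + 0.009743·7.0089 = 0.1524  (Unilever)
  w_3 = 0.138850·1.2292 + 0.009743·7.0842 = 0.2397  (Merck)
  w_4 = 0.138850·-0.1668 + 0.009743·16.3339 = 0.1360  (Boeing)
Σw_i=1.0000  μᵀw=0.1170
σ²=wᵀΣw=λ₁·μ_p+λ₂ = 0.138850·0.117 + 0.009743 = 0.025988 ≈ 0.0260


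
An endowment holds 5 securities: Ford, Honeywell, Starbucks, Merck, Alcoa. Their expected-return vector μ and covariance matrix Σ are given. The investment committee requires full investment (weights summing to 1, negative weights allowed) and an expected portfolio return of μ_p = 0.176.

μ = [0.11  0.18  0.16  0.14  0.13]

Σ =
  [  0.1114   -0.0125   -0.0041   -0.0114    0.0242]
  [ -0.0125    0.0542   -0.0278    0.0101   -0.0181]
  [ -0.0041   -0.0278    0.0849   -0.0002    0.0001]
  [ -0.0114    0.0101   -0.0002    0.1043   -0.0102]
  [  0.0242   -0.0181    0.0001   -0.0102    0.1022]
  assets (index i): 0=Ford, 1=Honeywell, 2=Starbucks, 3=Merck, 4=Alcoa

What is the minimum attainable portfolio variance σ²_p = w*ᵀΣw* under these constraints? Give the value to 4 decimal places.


u=Σ⁻¹μ = [1.4834  6.2124  3.9905  1.1187  2.1287]
v=Σ⁻¹𝟙 = [11.7858  36.8621  24.4217  8.7587  14.3727]
a=μᵀu=2.353243  b=𝟙ᵀu=14.933765  c=𝟙ᵀv=96.201036  D=ac−b²=3.367133
λ₁=(c·0.176−b)/D = (96.201036·0.176−14.933765)/3.367133 = 0.593270
λ₂=(a−b·0.176)/D = (2.353243−14.933765·0.176)/3.367133 = -0.081701
w* = 0.593270·u + -0.081701·v:
  w_0 = 0.593270·1.4834 + -0.081701·11.7858 = -0.0828  (Ford)
  w_1 = 0.593270·6.2124 + -0.081701·36.8621 = 0.6739  (Honeywell)
  w_2 = 0.593270·3.9905 + -0.081701·24.4217 = 0.3722  (Starbucks)
  w_3 = 0.593270·1.1187 + -0.081701·8.7587 = -0.0519  (Merck)
  w_4 = 0.593270·2.1287 + -0.081701·14.3727 = 0.0886  (Alcoa)
Σw_i=1.0000  μᵀw=0.1760
σ²=wᵀΣw=λ₁·μ_p+λ₂ = 0.593270·0.176 + -0.081701 = 0.022714 ≈ 0.0227

0.0227


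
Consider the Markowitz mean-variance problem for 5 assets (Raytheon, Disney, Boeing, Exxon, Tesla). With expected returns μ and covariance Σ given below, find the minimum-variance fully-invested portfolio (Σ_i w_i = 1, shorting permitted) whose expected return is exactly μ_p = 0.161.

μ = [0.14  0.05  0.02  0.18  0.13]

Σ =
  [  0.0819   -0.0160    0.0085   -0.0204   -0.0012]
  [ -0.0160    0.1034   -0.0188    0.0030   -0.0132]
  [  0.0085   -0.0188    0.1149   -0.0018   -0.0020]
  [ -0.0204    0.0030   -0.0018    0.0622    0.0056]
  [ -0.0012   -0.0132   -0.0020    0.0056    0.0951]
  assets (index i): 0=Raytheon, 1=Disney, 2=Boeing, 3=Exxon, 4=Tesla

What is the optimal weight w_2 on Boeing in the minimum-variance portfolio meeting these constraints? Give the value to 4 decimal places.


u=Σ⁻¹μ = [2.8168  1.0225  0.2134  3.6545  1.3337]
v=Σ⁻¹𝟙 = [19.5622  15.4853  10.3254  20.9742  11.8935]
a=μᵀu=1.280947  b=𝟙ᵀu=9.041002  c=𝟙ᵀv=78.240693  D=ac−b²=18.482488
λ₁=(c·0.161−b)/D = (78.240693·0.161−9.041002)/18.482488 = 0.192385
λ₂=(a−b·0.161)/D = (1.280947−9.041002·0.161)/18.482488 = -0.009450
w* = 0.192385·u + -0.009450·v:
  w_0 = 0.192385·2.8168 + -0.009450·19.5622 = 0.3571  (Raytheon)
  w_1 = 0.192385·1.0225 + -0.009450·15.4853 = 0.0504  (Disney)
  w_2 = 0.192385·0.2134 + -0.009450·10.3254 = -0.0565  (Boeing)
  w_3 = 0.192385·3.6545 + -0.009450·20.9742 = 0.5049  (Exxon)
  w_4 = 0.192385·1.3337 + -0.009450·11.8935 = 0.1442  (Tesla)
Σw_i=1.0000  μᵀw=0.1610
σ²=wᵀΣw=λ₁·μ_p+λ₂ = 0.192385·0.161 + -0.009450 = 0.021524 ≈ 0.0215

-0.0565


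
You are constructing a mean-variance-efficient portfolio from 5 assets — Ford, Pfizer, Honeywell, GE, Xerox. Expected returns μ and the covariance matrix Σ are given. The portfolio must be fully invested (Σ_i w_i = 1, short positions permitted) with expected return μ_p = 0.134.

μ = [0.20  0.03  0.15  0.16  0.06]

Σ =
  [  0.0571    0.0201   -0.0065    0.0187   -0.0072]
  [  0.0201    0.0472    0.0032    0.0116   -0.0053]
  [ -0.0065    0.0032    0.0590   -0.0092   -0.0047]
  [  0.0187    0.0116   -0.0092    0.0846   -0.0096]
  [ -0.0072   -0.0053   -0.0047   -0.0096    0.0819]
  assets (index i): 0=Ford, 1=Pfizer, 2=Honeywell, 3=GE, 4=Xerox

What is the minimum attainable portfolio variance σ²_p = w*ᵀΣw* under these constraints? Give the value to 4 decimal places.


x=Σ⁻¹μ = [4.0639  -1.6028  3.4601  1.7467  1.3894]
y=Σ⁻¹𝟙 = [13.7467  13.0605  20.8310  11.1589  16.7671]
a=μᵀx=1.646541  b=𝟙ᵀx=9.057259  c=𝟙ᵀy=75.564214  D=ac−b²=42.385667
λ₁=(c·0.134−b)/D = (75.564214·0.134−9.057259)/42.385667 = 0.025205
λ₂=(a−b·0.134)/D = (1.646541−9.057259·0.134)/42.385667 = 0.010213
w* = 0.025205·x + 0.010213·y:
  w_0 = 0.025205·4.0639 + 0.010213·13.7467 = 0.2428  (Ford)
  w_1 = 0.025205·-1.6028 + 0.010213·13.0605 = 0.0930  (Pfizer)
  w_2 = 0.025205·3.4601 + 0.010213·20.8310 = 0.3000  (Honeywell)
  w_3 = 0.025205·1.7467 + 0.010213·11.1589 = 0.1580  (GE)
  w_4 = 0.025205·1.3894 + 0.010213·16.7671 = 0.2063  (Xerox)
Σw_i=1.0000  μᵀw=0.1340
σ²=wᵀΣw=λ₁·μ_p+λ₂ = 0.025205·0.134 + 0.010213 = 0.013590 ≈ 0.0136

0.0136


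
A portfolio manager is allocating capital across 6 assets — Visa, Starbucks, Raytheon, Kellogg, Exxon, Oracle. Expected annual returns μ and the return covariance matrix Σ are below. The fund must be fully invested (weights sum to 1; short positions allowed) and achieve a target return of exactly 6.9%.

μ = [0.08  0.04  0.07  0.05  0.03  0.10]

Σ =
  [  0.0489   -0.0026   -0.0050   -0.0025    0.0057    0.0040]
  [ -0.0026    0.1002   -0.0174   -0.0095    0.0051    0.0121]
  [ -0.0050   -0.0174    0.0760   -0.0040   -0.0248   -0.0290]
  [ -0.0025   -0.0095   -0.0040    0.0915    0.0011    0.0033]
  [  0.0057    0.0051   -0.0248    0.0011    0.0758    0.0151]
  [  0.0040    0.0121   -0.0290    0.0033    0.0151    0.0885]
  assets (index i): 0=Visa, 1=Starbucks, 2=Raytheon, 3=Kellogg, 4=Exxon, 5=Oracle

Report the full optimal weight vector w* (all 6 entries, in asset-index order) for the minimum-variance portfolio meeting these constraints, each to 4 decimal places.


p=Σ⁻¹μ = [1.7194  0.6424  1.9681  0.6857  0.5608  1.4881]
q=Σ⁻¹𝟙 = [21.7477  14.3599  29.8119  13.5809  17.2240  14.6769]
a=μᵀp=0.500933  b=𝟙ᵀp=7.064501  c=𝟙ᵀq=111.401331  D=ac−b²=5.897401
λ₁=(c·0.069−b)/D = (111.401331·0.069−7.064501)/5.897401 = 0.105503
λ₂=(a−b·0.069)/D = (0.500933−7.064501·0.069)/5.897401 = 0.002286
w* = 0.105503·p + 0.002286·q:
  w_0 = 0.105503·1.7194 + 0.002286·21.7477 = 0.2311  (Visa)
  w_1 = 0.105503·0.6424 + 0.002286·14.3599 = 0.1006  (Starbucks)
  w_2 = 0.105503·1.9681 + 0.002286·29.8119 = 0.2758  (Raytheon)
  w_3 = 0.105503·0.6857 + 0.002286·13.5809 = 0.1034  (Kellogg)
  w_4 = 0.105503·0.5608 + 0.002286·17.2240 = 0.0985  (Exxon)
  w_5 = 0.105503·1.4881 + 0.002286·14.6769 = 0.1905  (Oracle)
Σw_i=1.0000  μᵀw=0.0690
σ²=wᵀΣw=λ₁·μ_p+λ₂ = 0.105503·0.069 + 0.002286 = 0.009566 ≈ 0.0096

0.2311  0.1006  0.2758  0.1034  0.0985  0.1905


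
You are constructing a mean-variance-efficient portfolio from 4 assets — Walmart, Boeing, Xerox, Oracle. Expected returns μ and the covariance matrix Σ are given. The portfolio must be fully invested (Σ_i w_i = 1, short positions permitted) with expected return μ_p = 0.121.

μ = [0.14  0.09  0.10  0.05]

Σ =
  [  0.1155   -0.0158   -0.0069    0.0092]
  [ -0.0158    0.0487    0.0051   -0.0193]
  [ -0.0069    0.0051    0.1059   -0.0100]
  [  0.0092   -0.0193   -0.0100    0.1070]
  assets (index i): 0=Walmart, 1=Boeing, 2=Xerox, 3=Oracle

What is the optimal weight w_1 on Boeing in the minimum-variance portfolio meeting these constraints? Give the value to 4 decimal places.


p=Σ⁻¹μ = [1.5568  2.6034  1.0050  0.8969]
q=Σ⁻¹𝟙 = [12.0978  29.1433  10.1983  14.5154]
a=μᵀp=0.597612  b=𝟙ᵀp=6.062186  c=𝟙ᵀq=65.954804  D=ac−b²=2.665294
λ₁=(c·0.121−b)/D = (65.954804·0.121−6.062186)/2.665294 = 0.719750
λ₂=(a−b·0.121)/D = (0.597612−6.062186·0.121)/2.665294 = -0.050993
w* = 0.719750·p + -0.050993·q:
  w_0 = 0.719750·1.5568 + -0.050993·12.0978 = 0.5036  (Walmart)
  w_1 = 0.719750·2.6034 + -0.050993·29.1433 = 0.3876  (Boeing)
  w_2 = 0.719750·1.0050 + -0.050993·10.1983 = 0.2033  (Xerox)
  w_3 = 0.719750·0.8969 + -0.050993·14.5154 = -0.0946  (Oracle)
Σw_i=1.0000  μᵀw=0.1210
σ²=wᵀΣw=λ₁·μ_p+λ₂ = 0.719750·0.121 + -0.050993 = 0.036096 ≈ 0.0361

0.3876


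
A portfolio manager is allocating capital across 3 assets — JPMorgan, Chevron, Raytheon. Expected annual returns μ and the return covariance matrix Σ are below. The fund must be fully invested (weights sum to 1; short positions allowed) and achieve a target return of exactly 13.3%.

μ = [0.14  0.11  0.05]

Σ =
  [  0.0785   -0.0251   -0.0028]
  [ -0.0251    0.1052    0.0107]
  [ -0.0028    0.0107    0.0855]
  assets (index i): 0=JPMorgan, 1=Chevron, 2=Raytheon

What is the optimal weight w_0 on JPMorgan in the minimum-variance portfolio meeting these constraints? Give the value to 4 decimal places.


0.6482

p=Σ⁻¹μ = [2.2943  1.5456  0.4665]
q=Σ⁻¹𝟙 = [17.1178  12.5024  10.6919]
a=μᵀp=0.514536  b=𝟙ᵀp=4.306352  c=𝟙ᵀq=40.312081  D=ac−b²=2.197369
λ₁=(c·0.133−b)/D = (40.312081·0.133−4.306352)/2.197369 = 0.480190
λ₂=(a−b·0.133)/D = (0.514536−4.306352·0.133)/2.197369 = -0.026490
w* = 0.480190·p + -0.026490·q:
  w_0 = 0.480190·2.2943 + -0.026490·17.1178 = 0.6482  (JPMorgan)
  w_1 = 0.480190·1.5456 + -0.026490·12.5024 = 0.4110  (Chevron)
  w_2 = 0.480190·0.4665 + -0.026490·10.6919 = -0.0592  (Raytheon)
Σw_i=1.0000  μᵀw=0.1330
σ²=wᵀΣw=λ₁·μ_p+λ₂ = 0.480190·0.133 + -0.026490 = 0.037375 ≈ 0.0374


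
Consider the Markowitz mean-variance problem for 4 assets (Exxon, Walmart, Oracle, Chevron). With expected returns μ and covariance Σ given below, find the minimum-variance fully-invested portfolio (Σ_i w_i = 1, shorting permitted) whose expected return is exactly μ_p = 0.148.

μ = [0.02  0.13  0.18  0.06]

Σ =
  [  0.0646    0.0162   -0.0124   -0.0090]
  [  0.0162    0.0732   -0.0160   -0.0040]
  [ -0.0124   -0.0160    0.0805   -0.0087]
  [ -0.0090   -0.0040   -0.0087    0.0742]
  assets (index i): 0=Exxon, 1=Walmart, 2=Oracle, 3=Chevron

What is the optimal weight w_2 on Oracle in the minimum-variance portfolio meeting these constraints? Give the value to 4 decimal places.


0.4840

p=Σ⁻¹μ = [0.4587  2.3869  2.9255  1.3359]
q=Σ⁻¹𝟙 = [18.2156  15.0915  20.2679  18.8765]
a=μᵀp=0.926213  b=𝟙ᵀp=7.107016  c=𝟙ᵀq=72.451491  D=ac−b²=16.595821
λ₁=(c·0.148−b)/D = (72.451491·0.148−7.107016)/16.595821 = 0.217874
λ₂=(a−b·0.148)/D = (0.926213−7.107016·0.148)/16.595821 = -0.007570
w* = 0.217874·p + -0.007570·q:
  w_0 = 0.217874·0.4587 + -0.007570·18.2156 = -0.0379  (Exxon)
  w_1 = 0.217874·2.3869 + -0.007570·15.0915 = 0.4058  (Walmart)
  w_2 = 0.217874·2.9255 + -0.007570·20.2679 = 0.4840  (Oracle)
  w_3 = 0.217874·1.3359 + -0.007570·18.8765 = 0.1482  (Chevron)
Σw_i=1.0000  μᵀw=0.1480
σ²=wᵀΣw=λ₁·μ_p+λ₂ = 0.217874·0.148 + -0.007570 = 0.024676 ≈ 0.0247


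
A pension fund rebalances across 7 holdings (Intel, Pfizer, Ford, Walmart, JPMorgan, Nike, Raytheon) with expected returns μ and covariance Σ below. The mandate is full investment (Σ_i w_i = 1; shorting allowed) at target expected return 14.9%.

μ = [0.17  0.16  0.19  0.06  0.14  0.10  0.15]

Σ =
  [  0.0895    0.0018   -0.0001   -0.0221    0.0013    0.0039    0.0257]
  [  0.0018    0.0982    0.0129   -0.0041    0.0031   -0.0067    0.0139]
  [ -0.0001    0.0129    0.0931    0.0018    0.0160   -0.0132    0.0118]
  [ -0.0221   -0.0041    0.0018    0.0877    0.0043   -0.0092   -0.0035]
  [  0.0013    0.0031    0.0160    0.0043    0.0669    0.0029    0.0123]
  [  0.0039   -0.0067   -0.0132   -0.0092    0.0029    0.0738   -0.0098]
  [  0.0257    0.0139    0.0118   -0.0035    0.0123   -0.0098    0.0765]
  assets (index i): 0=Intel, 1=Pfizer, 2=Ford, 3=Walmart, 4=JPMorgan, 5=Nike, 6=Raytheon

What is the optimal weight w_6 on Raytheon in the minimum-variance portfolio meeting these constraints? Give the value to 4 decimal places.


0.0860

x=Σ⁻¹μ = [1.8382  1.3814  1.7720  1.3567  1.2261  1.9451  0.9330]
y=Σ⁻¹𝟙 = [11.9560  9.3205  9.2338  16.4326  8.8377  18.1252  7.5903]
a=μᵀx=1.457711  b=𝟙ᵀx=10.452506  c=𝟙ᵀy=81.495985  D=ac−b²=9.542661
λ₁=(c·0.149−b)/D = (81.495985·0.149−10.452506)/9.542661 = 0.177141
λ₂=(a−b·0.149)/D = (1.457711−10.452506·0.149)/9.542661 = -0.010449
w* = 0.177141·x + -0.010449·y:
  w_0 = 0.177141·1.8382 + -0.010449·11.9560 = 0.2007  (Intel)
  w_1 = 0.177141·1.3814 + -0.010449·9.3205 = 0.1473  (Pfizer)
  w_2 = 0.177141·1.7720 + -0.010449·9.2338 = 0.2174  (Ford)
  w_3 = 0.177141·1.3567 + -0.010449·16.4326 = 0.0686  (Walmart)
  w_4 = 0.177141·1.2261 + -0.010449·8.8377 = 0.1248  (JPMorgan)
  w_5 = 0.177141·1.9451 + -0.010449·18.1252 = 0.1552  (Nike)
  w_6 = 0.177141·0.9330 + -0.010449·7.5903 = 0.0860  (Raytheon)
Σw_i=1.0000  μᵀw=0.1490
σ²=wᵀΣw=λ₁·μ_p+λ₂ = 0.177141·0.149 + -0.010449 = 0.015945 ≈ 0.0159


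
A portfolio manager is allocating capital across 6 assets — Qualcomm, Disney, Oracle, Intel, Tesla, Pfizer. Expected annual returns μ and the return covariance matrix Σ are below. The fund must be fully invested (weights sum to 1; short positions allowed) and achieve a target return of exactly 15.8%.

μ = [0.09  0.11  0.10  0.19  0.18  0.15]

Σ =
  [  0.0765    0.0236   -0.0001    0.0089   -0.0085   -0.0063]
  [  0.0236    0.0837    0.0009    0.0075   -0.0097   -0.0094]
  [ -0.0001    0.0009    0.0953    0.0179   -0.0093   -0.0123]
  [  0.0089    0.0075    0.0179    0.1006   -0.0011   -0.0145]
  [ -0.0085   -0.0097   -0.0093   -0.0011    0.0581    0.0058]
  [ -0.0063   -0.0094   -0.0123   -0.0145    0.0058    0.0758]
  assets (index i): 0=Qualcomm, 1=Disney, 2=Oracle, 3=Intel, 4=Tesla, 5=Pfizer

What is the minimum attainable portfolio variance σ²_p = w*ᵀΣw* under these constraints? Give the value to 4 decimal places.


0.0149

p=Σ⁻¹μ = [1.0959  1.5200  1.3632  1.8438  3.5094  2.5638]
q=Σ⁻¹𝟙 = [12.2373  12.0959  13.2116  8.4083  21.5169  17.8156]
a=μᵀp=1.768724  b=𝟙ᵀp=11.896038  c=𝟙ᵀq=85.285703  D=ac−b²=9.331165
λ₁=(c·0.158−b)/D = (85.285703·0.158−11.896038)/9.331165 = 0.169229
λ₂=(a−b·0.158)/D = (1.768724−11.896038·0.158)/9.331165 = -0.011880
w* = 0.169229·p + -0.011880·q:
  w_0 = 0.169229·1.0959 + -0.011880·12.2373 = 0.0401  (Qualcomm)
  w_1 = 0.169229·1.5200 + -0.011880·12.0959 = 0.1135  (Disney)
  w_2 = 0.169229·1.3632 + -0.011880·13.2116 = 0.0737  (Oracle)
  w_3 = 0.169229·1.8438 + -0.011880·8.4083 = 0.2121  (Intel)
  w_4 = 0.169229·3.5094 + -0.011880·21.5169 = 0.3383  (Tesla)
  w_5 = 0.169229·2.5638 + -0.011880·17.8156 = 0.2222  (Pfizer)
Σw_i=1.0000  μᵀw=0.1580
σ²=wᵀΣw=λ₁·μ_p+λ₂ = 0.169229·0.158 + -0.011880 = 0.014859 ≈ 0.0149


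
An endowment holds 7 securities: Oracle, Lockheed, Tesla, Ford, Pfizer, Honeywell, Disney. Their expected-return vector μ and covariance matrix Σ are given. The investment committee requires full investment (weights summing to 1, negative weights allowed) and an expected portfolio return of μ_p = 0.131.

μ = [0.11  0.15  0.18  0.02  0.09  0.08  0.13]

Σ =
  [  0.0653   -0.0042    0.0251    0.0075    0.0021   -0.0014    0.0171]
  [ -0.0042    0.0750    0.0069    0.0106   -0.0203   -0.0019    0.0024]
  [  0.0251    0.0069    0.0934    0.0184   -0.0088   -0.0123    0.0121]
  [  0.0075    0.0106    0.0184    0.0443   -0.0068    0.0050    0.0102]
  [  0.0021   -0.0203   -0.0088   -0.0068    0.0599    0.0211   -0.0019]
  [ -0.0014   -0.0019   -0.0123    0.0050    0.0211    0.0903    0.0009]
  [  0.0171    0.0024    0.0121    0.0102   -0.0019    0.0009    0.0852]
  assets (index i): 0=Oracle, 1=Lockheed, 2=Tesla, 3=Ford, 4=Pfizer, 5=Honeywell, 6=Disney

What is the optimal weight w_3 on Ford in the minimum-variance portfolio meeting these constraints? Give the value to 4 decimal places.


-0.0347

g=Σ⁻¹μ = [0.8951  2.6369  1.8685  -1.1086  2.2963  0.7228  1.1828]
h=Σ⁻¹𝟙 = [9.9945  17.2901  5.7250  15.5777  22.8897  6.0918  7.0122]
a=μᵀg=1.226427  b=𝟙ᵀg=8.493974  c=𝟙ᵀh=84.581053  D=ac−b²=31.584877
λ₁=(c·0.131−b)/D = (84.581053·0.131−8.493974)/31.584877 = 0.081879
λ₂=(a−b·0.131)/D = (1.226427−8.493974·0.131)/31.584877 = 0.003600
w* = 0.081879·g + 0.003600·h:
  w_0 = 0.081879·0.8951 + 0.003600·9.9945 = 0.1093  (Oracle)
  w_1 = 0.081879·2.6369 + 0.003600·17.2901 = 0.2782  (Lockheed)
  w_2 = 0.081879·1.8685 + 0.003600·5.7250 = 0.1736  (Tesla)
  w_3 = 0.081879·-1.1086 + 0.003600·15.5777 = -0.0347  (Ford)
  w_4 = 0.081879·2.2963 + 0.003600·22.8897 = 0.2704  (Pfizer)
  w_5 = 0.081879·0.7228 + 0.003600·6.0918 = 0.0811  (Honeywell)
  w_6 = 0.081879·1.1828 + 0.003600·7.0122 = 0.1221  (Disney)
Σw_i=1.0000  μᵀw=0.1310
σ²=wᵀΣw=λ₁·μ_p+λ₂ = 0.081879·0.131 + 0.003600 = 0.014327 ≈ 0.0143


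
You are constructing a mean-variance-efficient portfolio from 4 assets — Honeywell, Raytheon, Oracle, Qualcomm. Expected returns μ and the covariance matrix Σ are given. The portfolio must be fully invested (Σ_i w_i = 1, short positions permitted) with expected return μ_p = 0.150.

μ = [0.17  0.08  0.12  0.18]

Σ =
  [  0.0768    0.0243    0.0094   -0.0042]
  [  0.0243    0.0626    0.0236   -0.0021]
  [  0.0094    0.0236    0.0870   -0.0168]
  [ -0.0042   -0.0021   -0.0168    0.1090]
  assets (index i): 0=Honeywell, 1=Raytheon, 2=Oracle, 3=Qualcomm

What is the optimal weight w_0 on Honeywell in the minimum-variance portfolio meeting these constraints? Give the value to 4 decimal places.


x=Σ⁻¹μ = [2.1561  -0.0764  1.5478  1.9715]
y=Σ⁻¹𝟙 = [9.6130  8.7529  10.2624  11.2951]
a=μᵀx=0.901035  b=𝟙ᵀx=5.599039  c=𝟙ᵀy=39.923348  D=ac−b²=4.623109
λ₁=(c·0.150−b)/D = (39.923348·0.150−5.599039)/4.623109 = 0.084243
λ₂=(a−b·0.150)/D = (0.901035−5.599039·0.150)/4.623109 = 0.013233
w* = 0.084243·x + 0.013233·y:
  w_0 = 0.084243·2.1561 + 0.013233·9.6130 = 0.3088  (Honeywell)
  w_1 = 0.084243·-0.0764 + 0.013233·8.7529 = 0.1094  (Raytheon)
  w_2 = 0.084243·1.5478 + 0.013233·10.2624 = 0.2662  (Oracle)
  w_3 = 0.084243·1.9715 + 0.013233·11.2951 = 0.3156  (Qualcomm)
Σw_i=1.0000  μᵀw=0.1500
σ²=wᵀΣw=λ₁·μ_p+λ₂ = 0.084243·0.150 + 0.013233 = 0.025870 ≈ 0.0259

0.3088


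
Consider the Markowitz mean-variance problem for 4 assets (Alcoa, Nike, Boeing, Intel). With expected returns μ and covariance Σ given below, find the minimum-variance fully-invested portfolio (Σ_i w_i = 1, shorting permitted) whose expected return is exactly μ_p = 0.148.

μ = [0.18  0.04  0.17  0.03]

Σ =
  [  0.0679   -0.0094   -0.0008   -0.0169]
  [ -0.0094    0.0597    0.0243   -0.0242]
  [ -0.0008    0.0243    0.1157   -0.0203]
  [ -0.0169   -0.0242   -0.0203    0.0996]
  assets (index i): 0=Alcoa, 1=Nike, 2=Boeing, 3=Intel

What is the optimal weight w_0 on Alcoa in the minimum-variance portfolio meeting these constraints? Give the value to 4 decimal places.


p=Σ⁻¹μ = [3.1801  1.1361  1.5024  1.4230]
q=Σ⁻¹𝟙 = [23.9644  26.5568  7.0919  22.0044]
a=μᵀp=0.915961  b=𝟙ᵀp=7.241610  c=𝟙ᵀq=79.617406  D=ac−b²=20.485500
λ₁=(c·0.148−b)/D = (79.617406·0.148−7.241610)/20.485500 = 0.221706
λ₂=(a−b·0.148)/D = (0.915961−7.241610·0.148)/20.485500 = -0.007605
w* = 0.221706·p + -0.007605·q:
  w_0 = 0.221706·3.1801 + -0.007605·23.9644 = 0.5228  (Alcoa)
  w_1 = 0.221706·1.1361 + -0.007605·26.5568 = 0.0499  (Nike)
  w_2 = 0.221706·1.5024 + -0.007605·7.0919 = 0.2792  (Boeing)
  w_3 = 0.221706·1.4230 + -0.007605·22.0044 = 0.1481  (Intel)
Σw_i=1.0000  μᵀw=0.1480
σ²=wᵀΣw=λ₁·μ_p+λ₂ = 0.221706·0.148 + -0.007605 = 0.025207 ≈ 0.0252

0.5228
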